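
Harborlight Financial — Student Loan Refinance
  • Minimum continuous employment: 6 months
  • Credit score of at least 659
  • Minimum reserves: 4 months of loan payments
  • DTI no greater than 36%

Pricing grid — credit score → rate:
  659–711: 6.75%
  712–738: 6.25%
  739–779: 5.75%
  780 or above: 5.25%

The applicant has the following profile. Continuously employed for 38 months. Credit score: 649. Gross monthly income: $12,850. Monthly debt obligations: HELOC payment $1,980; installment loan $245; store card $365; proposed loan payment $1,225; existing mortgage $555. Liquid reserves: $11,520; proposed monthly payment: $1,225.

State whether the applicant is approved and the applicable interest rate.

Credit score 649 < 659 (below minimum)
Liquid reserves cover 11,520/1,225 = 9.4 months — ≥ 4 required
Total monthly debts = (1,980 + 245 + 365 + 1,225 + 555) = 4,370. DTI = 4,370/12,850 = 34% ≤ 36%
Employment 38 ≥ 6 months
Not all requirements met → denied.

Denied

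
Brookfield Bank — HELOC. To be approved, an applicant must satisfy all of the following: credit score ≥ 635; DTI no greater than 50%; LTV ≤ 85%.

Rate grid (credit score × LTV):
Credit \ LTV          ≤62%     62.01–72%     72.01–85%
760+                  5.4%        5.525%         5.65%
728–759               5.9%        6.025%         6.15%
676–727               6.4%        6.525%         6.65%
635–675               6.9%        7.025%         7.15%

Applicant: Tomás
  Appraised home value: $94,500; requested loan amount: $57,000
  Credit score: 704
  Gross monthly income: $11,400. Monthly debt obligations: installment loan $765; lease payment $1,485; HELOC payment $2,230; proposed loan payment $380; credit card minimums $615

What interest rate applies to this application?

Credit score 704 ≥ 635; Total monthly debts = (765 + 1,485 + 2,230 + 380 + 615) = 5,475. Debt-to-income = 5,475/11,400 = 48% — meets 50% limit
LTV: 57,000 ÷ 94,500 = 60.3%, within 85% cap
Row: 704 falls in 676–727. Column: 60.3% falls in ≤62%. Rate = 6.4%.

6.4%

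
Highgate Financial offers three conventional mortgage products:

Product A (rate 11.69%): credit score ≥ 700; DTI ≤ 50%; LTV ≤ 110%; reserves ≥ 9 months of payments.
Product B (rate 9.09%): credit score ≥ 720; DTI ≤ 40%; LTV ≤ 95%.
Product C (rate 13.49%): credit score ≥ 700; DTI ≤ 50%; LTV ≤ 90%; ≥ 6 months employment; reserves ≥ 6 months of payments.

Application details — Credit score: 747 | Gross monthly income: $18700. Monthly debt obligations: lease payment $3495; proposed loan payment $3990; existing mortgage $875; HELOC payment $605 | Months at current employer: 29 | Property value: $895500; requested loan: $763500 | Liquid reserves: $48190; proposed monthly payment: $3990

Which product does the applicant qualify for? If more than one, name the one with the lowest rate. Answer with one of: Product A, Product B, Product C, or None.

Total debts = (3,495 + 3,990 + 875 + 605) = 8,965; DTI = 8,965/18,700 = 47.9%.
LTV = 763,500/895,500 = 85.3%.
Reserves = 48,190/3,990 = 12.1 months.
Product A: score 747 ≥ 700; DTI 47.9% ≤ 50%; LTV 85.3% ≤ 110%; reserves 12.1 ≥ 9 mo → qualifies.
Product B: score 747 ≥ 720; DTI 47.9% > 40%; LTV 85.3% ≤ 95% → does not qualify.
Product C: score 747 ≥ 700; DTI 47.9% ≤ 50%; LTV 85.3% ≤ 90%; employment 29 ≥ 6 mo; reserves 12.1 ≥ 6 mo → qualifies.
Qualifying: Product A, Product C. Lowest rate is 11.69% → Product A.

Product A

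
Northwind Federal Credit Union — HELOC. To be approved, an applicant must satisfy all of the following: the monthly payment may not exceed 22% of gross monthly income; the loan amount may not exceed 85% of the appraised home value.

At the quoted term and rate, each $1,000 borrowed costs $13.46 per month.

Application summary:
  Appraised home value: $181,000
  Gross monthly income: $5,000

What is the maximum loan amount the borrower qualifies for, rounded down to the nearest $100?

$81,700

Payment cap: 22% × $5,000 = $1,100/month.
At $13.46 per $1,000, that supports 1,100/13.46 × 1,000 ≈ $81,723 → $81,700.
LTV cap: 85% × $181,000 = $153,850 → $153,800.
Binding constraint: payment-to-income.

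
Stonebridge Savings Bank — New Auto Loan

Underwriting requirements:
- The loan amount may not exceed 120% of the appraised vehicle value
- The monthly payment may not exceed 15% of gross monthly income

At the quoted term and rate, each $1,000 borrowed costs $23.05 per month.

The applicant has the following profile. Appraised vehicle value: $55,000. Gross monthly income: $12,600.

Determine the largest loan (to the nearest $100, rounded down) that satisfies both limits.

Payment cap: 15% × $12,600 = $1,890/month.
At $23.05 per $1,000, that supports 1,890/23.05 × 1,000 ≈ $81,995 → $81,900.
LTV cap: 120% × $55,000 = $66,000 → $66,000.
Binding constraint: loan-to-value.

$66,000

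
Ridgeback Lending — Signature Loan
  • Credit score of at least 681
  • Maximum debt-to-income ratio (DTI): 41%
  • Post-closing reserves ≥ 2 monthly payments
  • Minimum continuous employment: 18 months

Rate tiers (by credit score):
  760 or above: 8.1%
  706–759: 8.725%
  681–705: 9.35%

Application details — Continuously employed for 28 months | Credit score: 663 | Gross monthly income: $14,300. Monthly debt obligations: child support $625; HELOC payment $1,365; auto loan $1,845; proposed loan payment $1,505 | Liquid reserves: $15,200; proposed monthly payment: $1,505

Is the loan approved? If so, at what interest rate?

Credit score 663 < 681 (below minimum)
Total monthly debts = (625 + 1,365 + 1,845 + 1,505) = 5,340. DTI: 5,340 ÷ 14,300 = 37.3%, within the 41% cap
Reserves = 15,200/1,505 = 10.1 months ≥ 2
Employment 28 ≥ 18 months
Not all requirements met → denied.

Denied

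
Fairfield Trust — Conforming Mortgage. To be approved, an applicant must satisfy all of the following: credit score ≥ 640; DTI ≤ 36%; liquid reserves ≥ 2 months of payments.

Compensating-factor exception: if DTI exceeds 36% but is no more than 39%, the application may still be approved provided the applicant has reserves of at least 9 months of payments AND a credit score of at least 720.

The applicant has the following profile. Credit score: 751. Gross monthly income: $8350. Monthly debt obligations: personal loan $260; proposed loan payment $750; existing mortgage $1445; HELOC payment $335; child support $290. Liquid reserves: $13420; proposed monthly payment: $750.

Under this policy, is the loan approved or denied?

Credit score 751 ≥ 640 (meets base)
Total debts = (260 + 750 + 1,445 + 335 + 290) = 3,080. DTI: 3,080 ÷ 8,350 = 36.9%, over the 36% base limit.
Reserves = 13,420/750 = 17.9 months ≥ 2
36.9% falls in the override range (36%–39%), so the compensating-factor test applies.
Override check — reserves: 17.9 mo (ok); score: 751 (ok).
Both compensating conditions met → exception applies.

Approved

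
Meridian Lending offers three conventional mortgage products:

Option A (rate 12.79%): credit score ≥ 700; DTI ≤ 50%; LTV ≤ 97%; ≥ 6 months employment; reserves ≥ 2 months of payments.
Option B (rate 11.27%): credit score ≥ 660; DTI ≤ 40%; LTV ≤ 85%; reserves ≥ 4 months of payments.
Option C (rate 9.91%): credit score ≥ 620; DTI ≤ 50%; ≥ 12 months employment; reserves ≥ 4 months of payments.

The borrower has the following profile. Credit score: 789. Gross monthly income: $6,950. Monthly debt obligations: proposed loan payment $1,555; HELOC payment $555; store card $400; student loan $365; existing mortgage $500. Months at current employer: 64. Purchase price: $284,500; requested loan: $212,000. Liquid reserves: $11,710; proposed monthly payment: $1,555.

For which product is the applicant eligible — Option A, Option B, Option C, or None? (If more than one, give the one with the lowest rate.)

Option C

Total debts = (1,555 + 555 + 400 + 365 + 500) = 3,375; DTI = 3,375/6,950 = 48.6%.
LTV = 212,000/284,500 = 74.5%.
Reserves = 11,710/1,555 = 7.5 months.
Option A: score 789 ≥ 700; DTI 48.6% ≤ 50%; LTV 74.5% ≤ 97%; employment 64 ≥ 6 mo; reserves 7.5 ≥ 2 mo → qualifies.
Option B: score 789 ≥ 660; DTI 48.6% > 40%; LTV 74.5% ≤ 85%; reserves 7.5 ≥ 4 mo → does not qualify.
Option C: score 789 ≥ 620; DTI 48.6% ≤ 50%; employment 64 ≥ 12 mo; reserves 7.5 ≥ 4 mo → qualifies.
Qualifying: Option A, Option C. Lowest rate is 9.91% → Option C.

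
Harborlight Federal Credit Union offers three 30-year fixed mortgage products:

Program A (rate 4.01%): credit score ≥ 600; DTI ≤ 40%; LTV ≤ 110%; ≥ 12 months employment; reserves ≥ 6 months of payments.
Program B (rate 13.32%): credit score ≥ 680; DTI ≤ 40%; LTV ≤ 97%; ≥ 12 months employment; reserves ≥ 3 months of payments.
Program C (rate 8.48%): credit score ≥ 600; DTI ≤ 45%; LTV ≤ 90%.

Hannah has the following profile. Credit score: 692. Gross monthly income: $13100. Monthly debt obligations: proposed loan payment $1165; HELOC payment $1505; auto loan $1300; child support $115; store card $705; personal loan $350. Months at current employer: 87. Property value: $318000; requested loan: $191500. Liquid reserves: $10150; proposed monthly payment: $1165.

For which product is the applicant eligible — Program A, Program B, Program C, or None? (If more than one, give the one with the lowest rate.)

Total debts = (1,165 + 1,505 + 1,300 + 115 + 705 + 350) = 5,140; DTI = 5,140/13,100 = 39.2%.
LTV = 191,500/318,000 = 60.2%.
Reserves = 10,150/1,165 = 8.7 months.
Program A: score 692 ≥ 600; DTI 39.2% ≤ 40%; LTV 60.2% ≤ 110%; employment 87 ≥ 12 mo; reserves 8.7 ≥ 6 mo → qualifies.
Program B: score 692 ≥ 680; DTI 39.2% ≤ 40%; LTV 60.2% ≤ 97%; employment 87 ≥ 12 mo; reserves 8.7 ≥ 3 mo → qualifies.
Program C: score 692 ≥ 600; DTI 39.2% ≤ 45%; LTV 60.2% ≤ 90% → qualifies.
Qualifying: Program A, Program B, Program C. Lowest rate is 4.01% → Program A.

Program A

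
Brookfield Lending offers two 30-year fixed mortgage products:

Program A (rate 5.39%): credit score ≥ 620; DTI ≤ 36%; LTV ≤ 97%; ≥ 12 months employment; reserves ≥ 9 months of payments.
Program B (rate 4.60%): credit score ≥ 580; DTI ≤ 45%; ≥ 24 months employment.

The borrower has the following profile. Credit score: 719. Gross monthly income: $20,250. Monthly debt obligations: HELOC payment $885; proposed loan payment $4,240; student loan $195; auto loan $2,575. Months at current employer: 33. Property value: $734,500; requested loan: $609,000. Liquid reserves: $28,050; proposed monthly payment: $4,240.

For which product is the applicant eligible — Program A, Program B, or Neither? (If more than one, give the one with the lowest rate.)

Total debts = (885 + 4,240 + 195 + 2,575) = 7,895; DTI = 7,895/20,250 = 39%.
LTV = 609,000/734,500 = 82.9%.
Reserves = 28,050/4,240 = 6.6 months.
Program A: score 719 ≥ 620; DTI 39% > 36%; LTV 82.9% ≤ 97%; employment 33 ≥ 12 mo; reserves 6.6 < 9 mo → does not qualify.
Program B: score 719 ≥ 580; DTI 39% ≤ 45%; employment 33 ≥ 24 mo → qualifies.

Program B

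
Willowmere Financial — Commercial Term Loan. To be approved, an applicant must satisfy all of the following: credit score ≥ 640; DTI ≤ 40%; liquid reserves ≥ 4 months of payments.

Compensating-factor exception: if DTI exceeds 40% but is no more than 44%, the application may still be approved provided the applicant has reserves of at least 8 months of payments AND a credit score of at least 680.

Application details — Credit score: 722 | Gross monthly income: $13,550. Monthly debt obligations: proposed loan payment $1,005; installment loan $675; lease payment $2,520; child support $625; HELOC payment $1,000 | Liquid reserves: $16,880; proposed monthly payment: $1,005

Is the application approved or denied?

Credit score 722 ≥ 640 (meets base)
Total debts = (1,005 + 675 + 2,520 + 625 + 1,000) = 5,825. DTI = 5,825/13,550 = 43% > 40% — standard DTI limit exceeded.
Reserves: 16,880 ÷ 1,005 = 16.8 months (meets 4-month minimum)
DTI 43% is within the 40%–44% exception band; checking compensating factors.
Reserves 16.8 ≥ 8 months; credit score 722 ≥ 680.
Both compensating conditions met → exception applies.

Approved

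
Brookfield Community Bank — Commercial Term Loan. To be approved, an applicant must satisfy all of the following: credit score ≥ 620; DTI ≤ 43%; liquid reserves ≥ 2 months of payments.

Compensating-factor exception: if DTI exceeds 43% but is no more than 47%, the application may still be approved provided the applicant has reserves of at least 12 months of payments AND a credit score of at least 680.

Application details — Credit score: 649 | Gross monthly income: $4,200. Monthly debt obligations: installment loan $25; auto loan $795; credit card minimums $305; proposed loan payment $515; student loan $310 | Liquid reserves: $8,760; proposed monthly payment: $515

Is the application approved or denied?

Denied

Credit score 649 ≥ 620 (meets base)
Total debts = (25 + 795 + 305 + 515 + 310) = 1,950. DTI: 1,950 ÷ 4,200 = 46.4%, over the 43% base limit.
Liquid reserves cover 8,760/515 = 17.0 months — ≥ 2 required
DTI 46.4% is within the 43%–47% exception band; checking compensating factors.
Override check — reserves: 17.0 mo (ok); score: 649 (below 680).
Compensating-factor requirement not fully met.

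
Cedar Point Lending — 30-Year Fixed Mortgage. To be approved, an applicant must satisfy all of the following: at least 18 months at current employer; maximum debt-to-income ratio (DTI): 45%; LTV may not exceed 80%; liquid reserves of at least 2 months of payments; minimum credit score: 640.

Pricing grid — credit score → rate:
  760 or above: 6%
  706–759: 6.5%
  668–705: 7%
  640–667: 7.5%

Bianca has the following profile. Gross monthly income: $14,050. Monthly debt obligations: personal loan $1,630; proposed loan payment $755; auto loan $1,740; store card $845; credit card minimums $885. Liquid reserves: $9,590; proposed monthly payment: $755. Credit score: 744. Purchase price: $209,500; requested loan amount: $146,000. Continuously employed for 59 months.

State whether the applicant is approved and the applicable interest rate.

Approved at 6.5%

Credit score 744 ≥ 640 (meets minimum)
Reserves: 9,590 ÷ 755 = 12.7 months (meets 2-month minimum)
Employment 59 ≥ 18 months
Total monthly debts = (1,630 + 755 + 1,740 + 845 + 885) = 5,855. DTI: 5,855 ÷ 14,050 = 41.7%, within the 45% cap
LTV: 146,000 ÷ 209,500 = 69.7%, within 80% cap
All requirements met. Score 744 falls in the 706–759 tier → 6.5%.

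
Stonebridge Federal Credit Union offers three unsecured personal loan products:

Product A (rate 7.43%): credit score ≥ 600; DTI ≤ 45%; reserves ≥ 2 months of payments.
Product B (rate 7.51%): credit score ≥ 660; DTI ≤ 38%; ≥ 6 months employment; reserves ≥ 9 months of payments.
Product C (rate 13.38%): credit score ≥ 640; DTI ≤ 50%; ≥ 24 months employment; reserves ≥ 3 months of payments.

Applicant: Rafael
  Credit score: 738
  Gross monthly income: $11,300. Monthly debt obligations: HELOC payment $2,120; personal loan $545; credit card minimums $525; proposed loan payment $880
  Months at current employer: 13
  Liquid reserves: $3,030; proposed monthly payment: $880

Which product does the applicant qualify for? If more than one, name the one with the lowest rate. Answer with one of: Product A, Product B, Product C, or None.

Product A

Total debts = (2,120 + 545 + 525 + 880) = 4,070; DTI = 4,070/11,300 = 36%.
Reserves = 3,030/880 = 3.4 months.
Product A: score 738 ≥ 600; DTI 36% ≤ 45%; reserves 3.4 ≥ 2 mo → qualifies.
Product B: score 738 ≥ 660; DTI 36% ≤ 38%; employment 13 ≥ 6 mo; reserves 3.4 < 9 mo → does not qualify.
Product C: score 738 ≥ 640; DTI 36% ≤ 50%; employment 13 < 24 mo; reserves 3.4 ≥ 3 mo → does not qualify.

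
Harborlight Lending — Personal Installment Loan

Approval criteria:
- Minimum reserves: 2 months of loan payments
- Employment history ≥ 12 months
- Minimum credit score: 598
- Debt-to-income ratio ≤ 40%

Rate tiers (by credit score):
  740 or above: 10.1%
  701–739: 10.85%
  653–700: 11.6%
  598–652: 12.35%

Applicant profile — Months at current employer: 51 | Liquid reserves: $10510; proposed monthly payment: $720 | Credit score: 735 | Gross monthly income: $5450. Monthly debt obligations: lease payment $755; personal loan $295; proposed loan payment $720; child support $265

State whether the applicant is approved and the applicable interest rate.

Approved at 10.85%

Credit score 735 ≥ 598 (meets minimum)
Total monthly debts = (755 + 295 + 720 + 265) = 2,035. DTI = 2,035/5,450 = 37.3% ≤ 40%
Employment 51 ≥ 12 months
Reserves: 10,510 ÷ 720 = 14.6 months (meets 2-month minimum)
All requirements met. Score 735 falls in the 701–739 tier → 10.85%.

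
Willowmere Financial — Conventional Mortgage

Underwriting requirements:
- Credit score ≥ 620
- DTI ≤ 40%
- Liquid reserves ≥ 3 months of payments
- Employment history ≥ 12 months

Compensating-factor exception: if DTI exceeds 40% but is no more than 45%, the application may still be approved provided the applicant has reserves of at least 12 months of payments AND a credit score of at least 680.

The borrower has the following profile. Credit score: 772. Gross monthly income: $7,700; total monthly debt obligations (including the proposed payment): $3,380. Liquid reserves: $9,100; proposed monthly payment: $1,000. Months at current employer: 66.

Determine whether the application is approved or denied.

Denied

Credit score 772 ≥ 620 (meets base)
DTI = 3,380/7,700 = 43.9% > 40% — standard DTI limit exceeded.
Reserves: 9,100 ÷ 1,000 = 9.1 months (meets 3-month minimum)
Employment 66 ≥ 12 months
43.9% falls in the override range (40%–45%), so the compensating-factor test applies.
Override check — reserves: 9.1 mo (short of 12); score: 772 (ok).
Override conditions not both satisfied; exception does not apply.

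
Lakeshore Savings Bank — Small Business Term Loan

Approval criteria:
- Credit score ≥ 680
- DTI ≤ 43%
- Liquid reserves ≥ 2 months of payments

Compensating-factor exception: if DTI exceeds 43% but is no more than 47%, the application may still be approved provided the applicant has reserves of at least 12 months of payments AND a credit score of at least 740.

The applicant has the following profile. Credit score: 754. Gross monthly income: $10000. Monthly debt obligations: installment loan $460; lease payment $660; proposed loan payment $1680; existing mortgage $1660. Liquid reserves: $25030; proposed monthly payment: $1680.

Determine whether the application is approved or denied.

Approved

Credit score 754 ≥ 680 (meets base)
Total debts = (460 + 660 + 1,680 + 1,660) = 4,460. DTI: 4,460 ÷ 10,000 = 44.6%, over the 43% base limit.
Reserves = 25,030/1,680 = 14.9 months ≥ 2
44.6% falls in the override range (43%–47%), so the compensating-factor test applies.
Reserves 14.9 ≥ 12 months; credit score 754 ≥ 740.
Both override conditions satisfied; DTI exception granted.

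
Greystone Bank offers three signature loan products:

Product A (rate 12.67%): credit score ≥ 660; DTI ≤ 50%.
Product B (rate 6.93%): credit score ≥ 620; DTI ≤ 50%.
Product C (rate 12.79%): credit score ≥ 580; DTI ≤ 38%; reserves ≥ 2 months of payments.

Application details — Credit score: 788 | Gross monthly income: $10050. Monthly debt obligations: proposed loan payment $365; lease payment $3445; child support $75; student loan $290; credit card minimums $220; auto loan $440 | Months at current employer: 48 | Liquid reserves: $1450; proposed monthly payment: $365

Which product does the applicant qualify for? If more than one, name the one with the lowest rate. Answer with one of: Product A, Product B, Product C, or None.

Product B

Total debts = (365 + 3,445 + 75 + 290 + 220 + 440) = 4,835; DTI = 4,835/10,050 = 48.1%.
Reserves = 1,450/365 = 4.0 months.
Product A: score 788 ≥ 660; DTI 48.1% ≤ 50% → qualifies.
Product B: score 788 ≥ 620; DTI 48.1% ≤ 50% → qualifies.
Product C: score 788 ≥ 580; DTI 48.1% > 38%; reserves 4.0 ≥ 2 mo → does not qualify.
Qualifying: Product A, Product B. Lowest rate is 6.93% → Product B.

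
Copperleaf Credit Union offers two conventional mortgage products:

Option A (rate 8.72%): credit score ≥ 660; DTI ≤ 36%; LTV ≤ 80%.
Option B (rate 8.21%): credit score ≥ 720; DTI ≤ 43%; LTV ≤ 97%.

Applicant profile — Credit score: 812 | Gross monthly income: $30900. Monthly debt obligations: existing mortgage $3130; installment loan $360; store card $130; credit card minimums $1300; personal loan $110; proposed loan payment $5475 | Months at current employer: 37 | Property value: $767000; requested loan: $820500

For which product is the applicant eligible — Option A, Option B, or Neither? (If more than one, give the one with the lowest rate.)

Total debts = (3,130 + 360 + 130 + 1,300 + 110 + 5,475) = 10,505; DTI = 10,505/30,900 = 34%.
LTV = 820,500/767,000 = 107%.
Option A: score 812 ≥ 660; DTI 34% ≤ 36%; LTV 107% > 80% → does not qualify.
Option B: score 812 ≥ 720; DTI 34% ≤ 43%; LTV 107% > 97% → does not qualify.

Neither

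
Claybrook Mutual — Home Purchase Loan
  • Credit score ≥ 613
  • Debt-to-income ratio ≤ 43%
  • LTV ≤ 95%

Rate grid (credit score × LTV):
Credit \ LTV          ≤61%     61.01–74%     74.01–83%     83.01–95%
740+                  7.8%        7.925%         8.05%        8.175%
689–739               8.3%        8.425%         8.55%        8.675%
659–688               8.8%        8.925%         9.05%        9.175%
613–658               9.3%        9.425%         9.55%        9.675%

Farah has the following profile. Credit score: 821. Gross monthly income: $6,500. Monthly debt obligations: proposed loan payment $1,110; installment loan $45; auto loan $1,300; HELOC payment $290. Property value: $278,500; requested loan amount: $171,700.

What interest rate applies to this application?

7.925%

Credit score 821 ≥ 613; Total monthly debts = (1,110 + 45 + 1,300 + 290) = 2,745. DTI = 2,745/6,500 = 42.2% ≤ 43%
Loan-to-value = 171,700/278,500 = 61.7% — pass (95% max)
Row: 821 falls in 740+. Column: 61.7% falls in 61.01–74%. Rate = 7.925%.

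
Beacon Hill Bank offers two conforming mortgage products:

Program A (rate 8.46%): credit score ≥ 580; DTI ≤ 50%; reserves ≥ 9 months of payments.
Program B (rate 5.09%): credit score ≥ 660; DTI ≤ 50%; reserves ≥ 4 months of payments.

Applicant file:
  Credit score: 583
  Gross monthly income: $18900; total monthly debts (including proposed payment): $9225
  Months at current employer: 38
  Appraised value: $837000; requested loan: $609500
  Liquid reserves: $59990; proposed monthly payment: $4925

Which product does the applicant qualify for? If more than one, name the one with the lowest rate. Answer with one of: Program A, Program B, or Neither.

DTI = 9,225/18,900 = 48.8%.
LTV = 609,500/837,000 = 72.8%.
Reserves = 59,990/4,925 = 12.2 months.
Program A: score 583 ≥ 580; DTI 48.8% ≤ 50%; reserves 12.2 ≥ 9 mo → qualifies.
Program B: score 583 < 660; DTI 48.8% ≤ 50%; reserves 12.2 ≥ 4 mo → does not qualify.

Program A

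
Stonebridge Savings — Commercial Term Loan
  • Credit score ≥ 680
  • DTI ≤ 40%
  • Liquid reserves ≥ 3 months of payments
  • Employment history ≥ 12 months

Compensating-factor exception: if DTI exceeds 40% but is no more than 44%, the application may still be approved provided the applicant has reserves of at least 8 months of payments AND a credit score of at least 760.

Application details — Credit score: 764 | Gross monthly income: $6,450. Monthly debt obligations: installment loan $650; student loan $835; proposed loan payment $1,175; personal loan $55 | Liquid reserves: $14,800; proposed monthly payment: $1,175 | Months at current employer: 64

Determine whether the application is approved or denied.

Approved

Credit score 764 ≥ 680 (meets base)
Total debts = (650 + 835 + 1,175 + 55) = 2,715. DTI: 2,715 ÷ 6,450 = 42.1%, over the 40% base limit.
Liquid reserves cover 14,800/1,175 = 12.6 months — ≥ 3 required
Employment 64 ≥ 12 months
42.1% falls in the override range (40%–44%), so the compensating-factor test applies.
Reserves 12.6 ≥ 8 months; credit score 764 ≥ 760.
Both override conditions satisfied; DTI exception granted.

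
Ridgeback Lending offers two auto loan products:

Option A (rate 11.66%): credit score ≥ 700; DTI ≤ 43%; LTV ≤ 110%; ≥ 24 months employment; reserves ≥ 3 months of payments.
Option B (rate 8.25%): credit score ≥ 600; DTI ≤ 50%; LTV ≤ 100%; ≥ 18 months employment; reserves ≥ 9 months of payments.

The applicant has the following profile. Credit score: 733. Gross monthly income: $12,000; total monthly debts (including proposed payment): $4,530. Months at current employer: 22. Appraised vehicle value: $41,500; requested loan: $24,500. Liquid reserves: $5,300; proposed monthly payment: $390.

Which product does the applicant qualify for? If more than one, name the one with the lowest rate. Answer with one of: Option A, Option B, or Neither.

Option B

DTI = 4,530/12,000 = 37.8%.
LTV = 24,500/41,500 = 59%.
Reserves = 5,300/390 = 13.6 months.
Option A: score 733 ≥ 700; DTI 37.8% ≤ 43%; LTV 59% ≤ 110%; employment 22 < 24 mo; reserves 13.6 ≥ 3 mo → does not qualify.
Option B: score 733 ≥ 600; DTI 37.8% ≤ 50%; LTV 59% ≤ 100%; employment 22 ≥ 18 mo; reserves 13.6 ≥ 9 mo → qualifies.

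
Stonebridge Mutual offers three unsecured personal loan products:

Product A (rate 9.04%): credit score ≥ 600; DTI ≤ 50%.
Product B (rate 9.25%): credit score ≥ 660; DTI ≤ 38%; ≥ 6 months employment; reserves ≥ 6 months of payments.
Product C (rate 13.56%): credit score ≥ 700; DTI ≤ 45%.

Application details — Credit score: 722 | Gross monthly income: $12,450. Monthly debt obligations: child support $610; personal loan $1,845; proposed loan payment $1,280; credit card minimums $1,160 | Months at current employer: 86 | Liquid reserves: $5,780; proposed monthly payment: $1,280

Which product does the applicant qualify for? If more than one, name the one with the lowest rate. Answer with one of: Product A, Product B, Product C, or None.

Total debts = (610 + 1,845 + 1,280 + 1,160) = 4,895; DTI = 4,895/12,450 = 39.3%.
Reserves = 5,780/1,280 = 4.5 months.
Product A: score 722 ≥ 600; DTI 39.3% ≤ 50% → qualifies.
Product B: score 722 ≥ 660; DTI 39.3% > 38%; employment 86 ≥ 6 mo; reserves 4.5 < 6 mo → does not qualify.
Product C: score 722 ≥ 700; DTI 39.3% ≤ 45% → qualifies.
Qualifying: Product A, Product C. Lowest rate is 9.04% → Product A.

Product A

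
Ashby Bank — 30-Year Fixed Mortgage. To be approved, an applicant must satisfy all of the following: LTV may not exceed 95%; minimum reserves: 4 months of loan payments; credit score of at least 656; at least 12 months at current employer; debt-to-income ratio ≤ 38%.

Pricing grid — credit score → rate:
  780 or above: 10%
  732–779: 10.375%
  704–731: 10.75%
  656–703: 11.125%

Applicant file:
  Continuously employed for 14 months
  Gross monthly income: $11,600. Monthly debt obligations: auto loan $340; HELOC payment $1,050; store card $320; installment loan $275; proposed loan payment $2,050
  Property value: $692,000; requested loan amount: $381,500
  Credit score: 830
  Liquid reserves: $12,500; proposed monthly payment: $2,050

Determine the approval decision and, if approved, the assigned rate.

Credit score 830 ≥ 656 (meets minimum)
Total monthly debts = (340 + 1,050 + 320 + 275 + 2,050) = 4,035. DTI = 4,035/11,600 = 34.8% ≤ 38%
Reserves: 12,500 ÷ 2,050 = 6.1 months (meets 4-month minimum)
Employment 14 ≥ 12 months
Loan-to-value = 381,500/692,000 = 55.1% — pass (95% max)
All requirements met. Score 830 falls in the 780 or above tier → 10%.

Approved at 10%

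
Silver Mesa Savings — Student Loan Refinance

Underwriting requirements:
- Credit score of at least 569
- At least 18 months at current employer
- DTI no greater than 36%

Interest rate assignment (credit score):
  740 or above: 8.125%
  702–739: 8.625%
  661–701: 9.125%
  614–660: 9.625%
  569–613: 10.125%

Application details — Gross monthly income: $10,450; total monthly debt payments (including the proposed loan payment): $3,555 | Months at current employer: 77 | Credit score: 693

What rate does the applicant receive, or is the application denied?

Credit score 693 ≥ 569 (meets minimum)
DTI: 3,555 ÷ 10,450 = 34%, within the 36% cap
Employment 77 ≥ 18 months
All requirements met. Score 693 falls in the 661–701 tier → 9.125%.

Approved at 9.125%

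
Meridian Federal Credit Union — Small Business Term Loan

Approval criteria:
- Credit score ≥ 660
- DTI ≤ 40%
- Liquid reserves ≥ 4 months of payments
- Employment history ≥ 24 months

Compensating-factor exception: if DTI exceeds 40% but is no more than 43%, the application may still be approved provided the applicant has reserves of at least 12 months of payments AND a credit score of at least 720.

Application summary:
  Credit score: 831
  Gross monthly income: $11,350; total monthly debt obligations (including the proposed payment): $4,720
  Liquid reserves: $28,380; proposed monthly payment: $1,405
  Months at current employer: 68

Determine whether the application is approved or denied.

Approved

Credit score 831 ≥ 660 (meets base)
DTI = 4,720/11,350 = 41.6% > 40% — standard DTI limit exceeded.
Reserves = 28,380/1,405 = 20.2 months ≥ 4
Employment 68 ≥ 24 months
DTI 41.6% is within the 40%–43% exception band; checking compensating factors.
Reserves 20.2 ≥ 12 months; credit score 831 ≥ 720.
Both override conditions satisfied; DTI exception granted.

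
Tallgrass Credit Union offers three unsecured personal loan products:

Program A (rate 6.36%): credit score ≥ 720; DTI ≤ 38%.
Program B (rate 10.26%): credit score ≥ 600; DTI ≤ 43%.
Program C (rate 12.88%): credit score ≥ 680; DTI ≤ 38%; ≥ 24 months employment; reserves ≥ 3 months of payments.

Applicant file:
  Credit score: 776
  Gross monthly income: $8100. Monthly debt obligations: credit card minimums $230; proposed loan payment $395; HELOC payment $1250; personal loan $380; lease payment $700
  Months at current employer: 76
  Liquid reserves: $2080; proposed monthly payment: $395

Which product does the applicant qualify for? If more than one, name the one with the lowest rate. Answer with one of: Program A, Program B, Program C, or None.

Total debts = (230 + 395 + 1,250 + 380 + 700) = 2,955; DTI = 2,955/8,100 = 36.5%.
Reserves = 2,080/395 = 5.3 months.
Program A: score 776 ≥ 720; DTI 36.5% ≤ 38% → qualifies.
Program B: score 776 ≥ 600; DTI 36.5% ≤ 43% → qualifies.
Program C: score 776 ≥ 680; DTI 36.5% ≤ 38%; employment 76 ≥ 24 mo; reserves 5.3 ≥ 3 mo → qualifies.
Qualifying: Program A, Program B, Program C. Lowest rate is 6.36% → Program A.

Program A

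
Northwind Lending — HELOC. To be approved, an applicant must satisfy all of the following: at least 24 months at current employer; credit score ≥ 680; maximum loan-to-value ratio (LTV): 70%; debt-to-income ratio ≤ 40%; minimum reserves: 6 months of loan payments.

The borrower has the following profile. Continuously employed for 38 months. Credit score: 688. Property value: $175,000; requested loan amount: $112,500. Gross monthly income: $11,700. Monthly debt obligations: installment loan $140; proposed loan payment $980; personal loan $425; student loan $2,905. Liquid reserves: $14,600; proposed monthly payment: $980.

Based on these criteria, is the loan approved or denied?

Employment 38 ≥ 24 months
Credit score 688 ≥ 680 (meets)
LTV = 112,500/175,000 = 64.3% ≤ 70%
Total monthly debts = (140 + 980 + 425 + 2,905) = 4,450. DTI: 4,450 ÷ 11,700 = 38%, within the 40% cap
Reserves: 14,600 ÷ 980 = 14.9 months (meets 6-month minimum)
All criteria satisfied.

Approved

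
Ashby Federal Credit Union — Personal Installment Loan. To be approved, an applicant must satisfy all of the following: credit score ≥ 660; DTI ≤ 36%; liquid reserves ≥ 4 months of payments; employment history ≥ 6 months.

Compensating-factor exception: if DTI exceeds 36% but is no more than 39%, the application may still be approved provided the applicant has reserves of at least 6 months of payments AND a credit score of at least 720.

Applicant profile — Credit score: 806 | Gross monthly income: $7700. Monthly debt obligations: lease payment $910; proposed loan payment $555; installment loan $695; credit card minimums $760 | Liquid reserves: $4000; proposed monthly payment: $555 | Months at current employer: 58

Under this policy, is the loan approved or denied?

Credit score 806 ≥ 660 (meets base)
Total debts = (910 + 555 + 695 + 760) = 2,920. DTI: 2,920 ÷ 7,700 = 37.9%, over the 36% base limit.
Reserves = 4,000/555 = 7.2 months ≥ 4
Employment 58 ≥ 6 months
37.9% falls in the override range (36%–39%), so the compensating-factor test applies.
Override check — reserves: 7.2 mo (ok); score: 806 (ok).
Both compensating conditions met → exception applies.

Approved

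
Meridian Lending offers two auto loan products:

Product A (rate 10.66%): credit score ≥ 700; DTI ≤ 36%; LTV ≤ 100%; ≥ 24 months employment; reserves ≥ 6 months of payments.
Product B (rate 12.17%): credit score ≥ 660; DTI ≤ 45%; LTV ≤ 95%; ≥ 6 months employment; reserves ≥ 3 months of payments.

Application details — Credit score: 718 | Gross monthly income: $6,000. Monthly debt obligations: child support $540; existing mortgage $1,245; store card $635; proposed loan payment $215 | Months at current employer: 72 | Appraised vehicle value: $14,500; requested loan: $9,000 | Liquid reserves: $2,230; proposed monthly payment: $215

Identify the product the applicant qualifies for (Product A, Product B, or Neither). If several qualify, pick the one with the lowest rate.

Total debts = (540 + 1,245 + 635 + 215) = 2,635; DTI = 2,635/6,000 = 43.9%.
LTV = 9,000/14,500 = 62.1%.
Reserves = 2,230/215 = 10.4 months.
Product A: score 718 ≥ 700; DTI 43.9% > 36%; LTV 62.1% ≤ 100%; employment 72 ≥ 24 mo; reserves 10.4 ≥ 6 mo → does not qualify.
Product B: score 718 ≥ 660; DTI 43.9% ≤ 45%; LTV 62.1% ≤ 95%; employment 72 ≥ 6 mo; reserves 10.4 ≥ 3 mo → qualifies.

Product B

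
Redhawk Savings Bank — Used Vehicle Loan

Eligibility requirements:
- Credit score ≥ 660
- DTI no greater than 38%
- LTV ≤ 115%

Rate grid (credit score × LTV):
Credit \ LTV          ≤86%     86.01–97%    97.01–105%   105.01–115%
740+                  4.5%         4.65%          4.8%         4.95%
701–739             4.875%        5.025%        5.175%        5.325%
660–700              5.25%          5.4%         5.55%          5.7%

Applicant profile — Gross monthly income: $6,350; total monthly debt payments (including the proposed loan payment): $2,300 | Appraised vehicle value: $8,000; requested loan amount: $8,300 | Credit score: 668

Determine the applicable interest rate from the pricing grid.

5.55%

Credit score 668 ≥ 660; Debt-to-income = 2,300/6,350 = 36.2% — meets 38% limit
Loan-to-value = 8,300/8,000 = 103.8% — pass (115% max)
Score 668 is in the 660–700 band; LTV 103.8% is in the 97.01–105% band → 5.55%.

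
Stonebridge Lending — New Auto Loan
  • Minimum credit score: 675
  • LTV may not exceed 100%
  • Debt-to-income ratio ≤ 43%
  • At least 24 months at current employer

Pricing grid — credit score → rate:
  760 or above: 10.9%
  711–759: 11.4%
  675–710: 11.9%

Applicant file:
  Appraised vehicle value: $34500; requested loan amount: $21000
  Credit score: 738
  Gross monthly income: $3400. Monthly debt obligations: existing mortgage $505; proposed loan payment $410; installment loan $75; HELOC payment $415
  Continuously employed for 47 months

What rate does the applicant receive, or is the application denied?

Approved at 11.4%

Credit score 738 ≥ 675 (meets minimum)
Employment 47 ≥ 24 months
Total monthly debts = (505 + 410 + 75 + 415) = 1,405. DTI = 1,405/3,400 = 41.3% ≤ 43%
Loan-to-value = 21,000/34,500 = 60.9% — pass (100% max)
All requirements met. Score 738 falls in the 711–759 tier → 11.4%.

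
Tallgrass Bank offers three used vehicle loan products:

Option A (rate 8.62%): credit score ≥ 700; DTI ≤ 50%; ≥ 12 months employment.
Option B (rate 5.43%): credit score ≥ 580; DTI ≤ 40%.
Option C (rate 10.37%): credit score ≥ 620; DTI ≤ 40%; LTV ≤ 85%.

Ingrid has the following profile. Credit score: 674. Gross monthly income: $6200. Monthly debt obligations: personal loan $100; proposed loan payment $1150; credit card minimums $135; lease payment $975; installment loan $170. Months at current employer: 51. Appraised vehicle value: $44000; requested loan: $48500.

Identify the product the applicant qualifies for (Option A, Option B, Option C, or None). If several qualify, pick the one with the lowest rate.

Total debts = (100 + 1,150 + 135 + 975 + 170) = 2,530; DTI = 2,530/6,200 = 40.8%.
LTV = 48,500/44,000 = 110.2%.
Option A: score 674 < 700; DTI 40.8% ≤ 50%; employment 51 ≥ 12 mo → does not qualify.
Option B: score 674 ≥ 580; DTI 40.8% > 40% → does not qualify.
Option C: score 674 ≥ 620; DTI 40.8% > 40%; LTV 110.2% > 85% → does not qualify.

None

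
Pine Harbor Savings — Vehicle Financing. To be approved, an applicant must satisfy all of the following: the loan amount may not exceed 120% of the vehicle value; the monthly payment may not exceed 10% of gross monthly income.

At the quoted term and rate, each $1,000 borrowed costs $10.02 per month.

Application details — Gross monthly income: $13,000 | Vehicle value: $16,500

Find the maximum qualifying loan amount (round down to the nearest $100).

$19,800

Payment cap: 10% × $13,000 = $1,300/month.
At $10.02 per $1,000, that supports 1,300/10.02 × 1,000 ≈ $129,740 → $129,700.
LTV cap: 120% × $16,500 = $19,800 → $19,800.
Binding constraint: loan-to-value.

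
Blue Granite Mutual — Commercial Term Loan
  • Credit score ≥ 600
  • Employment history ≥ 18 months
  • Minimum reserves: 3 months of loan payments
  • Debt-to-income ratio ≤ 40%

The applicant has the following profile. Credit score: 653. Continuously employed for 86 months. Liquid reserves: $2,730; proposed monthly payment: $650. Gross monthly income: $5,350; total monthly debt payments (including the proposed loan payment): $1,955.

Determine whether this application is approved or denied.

Credit score 653 ≥ 600 (meets)
Employment 86 ≥ 18 months
Reserves = 2,730/650 = 4.2 months ≥ 3
DTI: 1,955 ÷ 5,350 = 36.5%, within the 40% cap
All criteria satisfied.

Approved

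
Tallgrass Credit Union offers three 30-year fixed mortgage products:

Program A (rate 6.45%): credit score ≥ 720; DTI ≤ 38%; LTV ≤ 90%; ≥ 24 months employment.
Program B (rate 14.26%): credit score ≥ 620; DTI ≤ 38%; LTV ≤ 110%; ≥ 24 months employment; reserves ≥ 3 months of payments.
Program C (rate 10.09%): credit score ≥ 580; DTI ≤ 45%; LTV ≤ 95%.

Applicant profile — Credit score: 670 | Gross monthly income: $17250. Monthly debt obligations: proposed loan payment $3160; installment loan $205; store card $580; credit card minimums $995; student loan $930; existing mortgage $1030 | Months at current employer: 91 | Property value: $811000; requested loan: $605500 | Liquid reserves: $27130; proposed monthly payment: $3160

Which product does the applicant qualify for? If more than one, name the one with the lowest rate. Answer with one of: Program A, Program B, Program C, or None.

Program C

Total debts = (3,160 + 205 + 580 + 995 + 930 + 1,030) = 6,900; DTI = 6,900/17,250 = 40%.
LTV = 605,500/811,000 = 74.7%.
Reserves = 27,130/3,160 = 8.6 months.
Program A: score 670 < 720; DTI 40% > 38%; LTV 74.7% ≤ 90%; employment 91 ≥ 24 mo → does not qualify.
Program B: score 670 ≥ 620; DTI 40% > 38%; LTV 74.7% ≤ 110%; employment 91 ≥ 24 mo; reserves 8.6 ≥ 3 mo → does not qualify.
Program C: score 670 ≥ 580; DTI 40% ≤ 45%; LTV 74.7% ≤ 95% → qualifies.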